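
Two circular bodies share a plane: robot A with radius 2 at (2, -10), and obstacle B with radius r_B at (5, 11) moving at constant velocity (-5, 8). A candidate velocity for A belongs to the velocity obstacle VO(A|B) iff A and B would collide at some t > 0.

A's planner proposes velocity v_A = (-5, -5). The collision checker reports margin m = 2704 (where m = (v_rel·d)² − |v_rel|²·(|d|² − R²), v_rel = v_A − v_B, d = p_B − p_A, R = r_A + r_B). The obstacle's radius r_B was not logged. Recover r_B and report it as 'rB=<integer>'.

m = 2704
d = (3, 21);  v_rel = (0, -13),  |v_rel|² = 169
v_rel×d = (0)·(21) − (-13)·(3) = 39
since m = R²·169 − 39²:  R² = (1521 + 2704) / 169 = 25
R = √25 = 5  ⇒  r_B = 5 − 2 = 3

rB=3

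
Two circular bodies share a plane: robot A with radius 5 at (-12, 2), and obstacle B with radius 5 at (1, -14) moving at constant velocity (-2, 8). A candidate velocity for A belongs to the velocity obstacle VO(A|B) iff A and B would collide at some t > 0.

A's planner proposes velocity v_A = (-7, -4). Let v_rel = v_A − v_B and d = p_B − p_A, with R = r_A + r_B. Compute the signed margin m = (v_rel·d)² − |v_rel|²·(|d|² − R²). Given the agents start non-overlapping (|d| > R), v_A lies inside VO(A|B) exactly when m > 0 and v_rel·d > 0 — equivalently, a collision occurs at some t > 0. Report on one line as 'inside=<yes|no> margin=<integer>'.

d = (13, -16),  |d|² = 425;  R = 5+5 = 10,  c = 425−10² = 325
v_rel = (-5, -12),  |v_rel|² = 169;  v_rel·d = (-5)·(13) + (-12)·(-16) = 127
169·t² − 254·t + 325 = 0  ⇒  m = 127² − 169·325 = -38796
m = -38796 < 0,  v_rel·d = 127 > 0  ⇒  outside

inside=no margin=-38796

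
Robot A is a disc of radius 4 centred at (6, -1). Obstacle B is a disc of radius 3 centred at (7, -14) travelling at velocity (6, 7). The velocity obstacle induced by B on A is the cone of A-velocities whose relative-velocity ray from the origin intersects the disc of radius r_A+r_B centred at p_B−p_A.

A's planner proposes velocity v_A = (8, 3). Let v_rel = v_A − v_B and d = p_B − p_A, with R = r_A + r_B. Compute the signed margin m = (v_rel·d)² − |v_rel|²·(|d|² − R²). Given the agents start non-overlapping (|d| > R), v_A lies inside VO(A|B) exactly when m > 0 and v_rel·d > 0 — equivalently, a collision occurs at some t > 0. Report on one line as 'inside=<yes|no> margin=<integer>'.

d = (1, -13),  |d|² = 170;  R = 4+3 = 7,  c = 170−7² = 121
v_rel = (2, -4),  |v_rel|² = 20;  v_rel·d = (2)·(1) + (-4)·(-13) = 54
20·t² − 108·t + 121 = 0  ⇒  m = 54² − 20·121 = 496
m = 496 > 0,  v_rel·d = 54 > 0  ⇒  inside

inside=yes margin=496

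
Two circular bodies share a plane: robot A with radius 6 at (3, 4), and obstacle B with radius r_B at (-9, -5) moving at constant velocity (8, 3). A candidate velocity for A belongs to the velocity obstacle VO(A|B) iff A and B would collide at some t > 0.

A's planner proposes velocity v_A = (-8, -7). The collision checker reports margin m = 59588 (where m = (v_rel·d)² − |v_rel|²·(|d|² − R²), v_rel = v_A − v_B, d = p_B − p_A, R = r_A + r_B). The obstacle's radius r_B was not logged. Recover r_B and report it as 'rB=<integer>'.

m = 59588
d = (-12, -9);  v_rel = (-16, -10),  |v_rel|² = 356
v_rel×d = (-16)·(-9) − (-10)·(-12) = 24
since m = R²·356 − 24²:  R² = (576 + 59588) / 356 = 169
R = √169 = 13  ⇒  r_B = 13 − 6 = 7

rB=7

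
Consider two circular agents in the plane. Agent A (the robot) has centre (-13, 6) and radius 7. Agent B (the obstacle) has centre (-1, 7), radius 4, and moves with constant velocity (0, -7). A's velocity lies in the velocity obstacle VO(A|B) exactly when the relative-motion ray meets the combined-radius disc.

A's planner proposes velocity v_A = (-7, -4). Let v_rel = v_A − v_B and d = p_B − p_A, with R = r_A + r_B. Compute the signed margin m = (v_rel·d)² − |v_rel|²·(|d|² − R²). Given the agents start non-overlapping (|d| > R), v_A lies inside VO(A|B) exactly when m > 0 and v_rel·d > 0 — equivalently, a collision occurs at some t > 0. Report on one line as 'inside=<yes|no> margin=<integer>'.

d = (12, 1),  |d|² = 145;  R = 7+4 = 11,  c = 145−11² = 24
v_rel = (-7, 3),  |v_rel|² = 58;  v_rel·d = (-7)·(12) + (3)·(1) = -81
58·t² + 162·t + 24 = 0  ⇒  m = (-81)² − 58·24 = 5169
m = 5169 > 0,  v_rel·d = -81 < 0  ⇒  outside

inside=no margin=5169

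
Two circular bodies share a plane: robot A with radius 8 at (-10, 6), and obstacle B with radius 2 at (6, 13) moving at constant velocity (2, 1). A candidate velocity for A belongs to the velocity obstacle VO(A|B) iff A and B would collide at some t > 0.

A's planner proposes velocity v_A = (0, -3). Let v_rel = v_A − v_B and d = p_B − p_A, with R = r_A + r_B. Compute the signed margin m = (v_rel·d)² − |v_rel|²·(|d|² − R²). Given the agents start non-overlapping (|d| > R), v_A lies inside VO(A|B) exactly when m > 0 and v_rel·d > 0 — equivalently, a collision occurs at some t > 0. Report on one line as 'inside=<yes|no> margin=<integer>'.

d = (16, 7),  |d|² = 305;  R = 8+2 = 10,  c = 305−10² = 205
v_rel = (-2, -4),  |v_rel|² = 20;  v_rel·d = (-2)·(16) + (-4)·(7) = -60
20·t² + 120·t + 205 = 0  ⇒  m = (-60)² − 20·205 = -500
m = -500 < 0,  v_rel·d = -60 < 0  ⇒  outside

inside=no margin=-500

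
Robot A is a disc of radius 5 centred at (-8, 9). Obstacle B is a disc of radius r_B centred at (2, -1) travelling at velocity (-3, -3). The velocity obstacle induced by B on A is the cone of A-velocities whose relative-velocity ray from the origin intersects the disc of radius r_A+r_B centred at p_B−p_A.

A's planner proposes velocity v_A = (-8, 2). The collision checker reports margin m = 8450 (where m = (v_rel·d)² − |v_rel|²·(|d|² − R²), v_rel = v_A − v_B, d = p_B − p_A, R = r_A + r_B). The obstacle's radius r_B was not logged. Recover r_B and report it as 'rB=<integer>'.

m = 8450
d = (10, -10);  v_rel = (-5, 5),  |v_rel|² = 50
v_rel×d = (-5)·(-10) − (5)·(10) = 0
since m = R²·50 − 0²:  R² = (0 + 8450) / 50 = 169
R = √169 = 13  ⇒  r_B = 13 − 5 = 8

rB=8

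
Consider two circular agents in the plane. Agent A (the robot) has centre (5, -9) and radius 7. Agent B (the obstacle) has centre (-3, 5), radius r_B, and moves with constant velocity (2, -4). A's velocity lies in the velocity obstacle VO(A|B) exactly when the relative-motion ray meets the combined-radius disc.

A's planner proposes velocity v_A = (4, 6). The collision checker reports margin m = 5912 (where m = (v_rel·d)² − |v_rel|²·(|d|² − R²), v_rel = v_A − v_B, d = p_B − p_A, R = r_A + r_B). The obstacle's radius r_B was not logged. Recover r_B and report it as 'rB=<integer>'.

m = 5912
d = (-8, 14);  v_rel = (2, 10),  |v_rel|² = 104
v_rel×d = (2)·(14) − (10)·(-8) = 108
since m = R²·104 − 108²:  R² = (11664 + 5912) / 104 = 169
R = √169 = 13  ⇒  r_B = 13 − 7 = 6

rB=6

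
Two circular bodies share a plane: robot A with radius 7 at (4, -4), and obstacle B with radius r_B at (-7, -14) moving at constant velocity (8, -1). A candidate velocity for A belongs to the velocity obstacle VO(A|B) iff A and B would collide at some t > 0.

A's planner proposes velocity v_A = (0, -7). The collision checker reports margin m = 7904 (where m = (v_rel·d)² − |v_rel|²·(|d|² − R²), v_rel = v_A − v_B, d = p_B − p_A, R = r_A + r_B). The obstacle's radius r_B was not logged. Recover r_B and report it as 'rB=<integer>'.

m = 7904
d = (-11, -10);  v_rel = (-8, -6),  |v_rel|² = 100
v_rel×d = (-8)·(-10) − (-6)·(-11) = 14
since m = R²·100 − 14²:  R² = (196 + 7904) / 100 = 81
R = √81 = 9  ⇒  r_B = 9 − 7 = 2

rB=2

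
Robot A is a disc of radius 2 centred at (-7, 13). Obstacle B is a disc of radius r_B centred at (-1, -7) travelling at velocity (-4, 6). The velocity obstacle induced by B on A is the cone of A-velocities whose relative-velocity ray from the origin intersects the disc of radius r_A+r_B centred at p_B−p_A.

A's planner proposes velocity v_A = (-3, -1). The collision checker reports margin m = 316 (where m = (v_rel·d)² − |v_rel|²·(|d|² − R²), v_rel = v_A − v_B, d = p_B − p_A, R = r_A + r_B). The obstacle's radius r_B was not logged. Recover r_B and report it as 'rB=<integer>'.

m = 316
d = (6, -20);  v_rel = (1, -7),  |v_rel|² = 50
v_rel×d = (1)·(-20) − (-7)·(6) = 22
since m = R²·50 − 22²:  R² = (484 + 316) / 50 = 16
R = √16 = 4  ⇒  r_B = 4 − 2 = 2

rB=2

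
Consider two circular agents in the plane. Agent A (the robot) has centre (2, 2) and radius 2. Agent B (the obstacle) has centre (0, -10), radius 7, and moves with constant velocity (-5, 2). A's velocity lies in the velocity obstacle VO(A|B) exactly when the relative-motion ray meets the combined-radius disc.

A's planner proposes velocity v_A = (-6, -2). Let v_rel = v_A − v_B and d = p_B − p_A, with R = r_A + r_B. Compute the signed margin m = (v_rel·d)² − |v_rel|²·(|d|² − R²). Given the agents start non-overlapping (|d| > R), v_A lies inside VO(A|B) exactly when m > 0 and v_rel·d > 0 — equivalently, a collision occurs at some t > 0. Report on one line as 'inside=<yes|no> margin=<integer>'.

d = (-2, -12),  |d|² = 148;  R = 2+7 = 9,  c = 148−9² = 67
v_rel = (-1, -4),  |v_rel|² = 17;  v_rel·d = (-1)·(-2) + (-4)·(-12) = 50
17·t² − 100·t + 67 = 0  ⇒  m = 50² − 17·67 = 1361
m = 1361 > 0,  v_rel·d = 50 > 0  ⇒  inside

inside=yes margin=1361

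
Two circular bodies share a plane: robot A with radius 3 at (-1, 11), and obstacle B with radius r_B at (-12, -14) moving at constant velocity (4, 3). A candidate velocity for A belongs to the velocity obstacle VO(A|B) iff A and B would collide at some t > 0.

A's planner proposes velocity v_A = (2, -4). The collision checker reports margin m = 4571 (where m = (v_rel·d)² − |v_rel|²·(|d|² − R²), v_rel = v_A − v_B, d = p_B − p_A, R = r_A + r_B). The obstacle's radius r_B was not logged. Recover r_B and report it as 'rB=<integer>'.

m = 4571
d = (-11, -25);  v_rel = (-2, -7),  |v_rel|² = 53
v_rel×d = (-2)·(-25) − (-7)·(-11) = -27
since m = R²·53 − (-27)²:  R² = (729 + 4571) / 53 = 100
R = √100 = 10  ⇒  r_B = 10 − 3 = 7

rB=7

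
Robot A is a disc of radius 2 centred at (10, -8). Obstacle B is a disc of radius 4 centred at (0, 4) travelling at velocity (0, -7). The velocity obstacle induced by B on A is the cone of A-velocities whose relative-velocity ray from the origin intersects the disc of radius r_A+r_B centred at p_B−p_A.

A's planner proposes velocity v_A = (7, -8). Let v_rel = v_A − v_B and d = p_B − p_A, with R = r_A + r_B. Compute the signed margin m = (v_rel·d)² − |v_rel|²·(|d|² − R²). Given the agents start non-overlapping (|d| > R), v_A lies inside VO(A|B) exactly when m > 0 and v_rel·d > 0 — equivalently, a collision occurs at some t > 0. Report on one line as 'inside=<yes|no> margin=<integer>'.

d = (-10, 12),  |d|² = 244;  R = 2+4 = 6,  c = 244−6² = 208
v_rel = (7, -1),  |v_rel|² = 50;  v_rel·d = (7)·(-10) + (-1)·(12) = -82
50·t² + 164·t + 208 = 0  ⇒  m = (-82)² − 50·208 = -3676
m = -3676 < 0,  v_rel·d = -82 < 0  ⇒  outside

inside=no margin=-3676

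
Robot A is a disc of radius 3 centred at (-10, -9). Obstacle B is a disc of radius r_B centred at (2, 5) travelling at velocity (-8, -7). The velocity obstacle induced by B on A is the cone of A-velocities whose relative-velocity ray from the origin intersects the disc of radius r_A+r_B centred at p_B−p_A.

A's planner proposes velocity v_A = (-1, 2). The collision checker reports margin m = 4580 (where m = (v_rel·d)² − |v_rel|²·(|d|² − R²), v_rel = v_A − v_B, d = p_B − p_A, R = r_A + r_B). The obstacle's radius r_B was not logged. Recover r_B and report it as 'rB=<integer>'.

m = 4580
d = (12, 14);  v_rel = (7, 9),  |v_rel|² = 130
v_rel×d = (7)·(14) − (9)·(12) = -10
since m = R²·130 − (-10)²:  R² = (100 + 4580) / 130 = 36
R = √36 = 6  ⇒  r_B = 6 − 3 = 3

rB=3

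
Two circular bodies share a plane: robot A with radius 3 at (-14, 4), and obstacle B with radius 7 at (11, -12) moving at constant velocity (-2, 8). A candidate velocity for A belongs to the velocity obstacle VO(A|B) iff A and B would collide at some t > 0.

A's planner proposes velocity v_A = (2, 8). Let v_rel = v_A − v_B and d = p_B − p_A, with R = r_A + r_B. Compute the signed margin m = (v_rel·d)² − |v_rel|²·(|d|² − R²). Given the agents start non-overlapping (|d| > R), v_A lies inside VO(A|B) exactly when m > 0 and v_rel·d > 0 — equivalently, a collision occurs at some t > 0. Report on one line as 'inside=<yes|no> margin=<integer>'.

d = (25, -16),  |d|² = 881;  R = 3+7 = 10,  c = 881−10² = 781
v_rel = (4, 0),  |v_rel|² = 16;  v_rel·d = (4)·(25) + (0)·(-16) = 100
16·t² − 200·t + 781 = 0  ⇒  m = 100² − 16·781 = -2496
m = -2496 < 0,  v_rel·d = 100 > 0  ⇒  outside

inside=no margin=-2496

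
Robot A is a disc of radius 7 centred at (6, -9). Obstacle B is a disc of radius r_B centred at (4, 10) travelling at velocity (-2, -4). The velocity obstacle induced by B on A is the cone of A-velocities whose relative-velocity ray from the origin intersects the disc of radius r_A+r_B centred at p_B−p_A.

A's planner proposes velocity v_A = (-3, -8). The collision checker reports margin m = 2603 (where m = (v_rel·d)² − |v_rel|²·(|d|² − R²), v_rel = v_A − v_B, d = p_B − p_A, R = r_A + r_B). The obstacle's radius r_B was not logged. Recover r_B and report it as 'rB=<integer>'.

m = 2603
d = (-2, 19);  v_rel = (-1, -4),  |v_rel|² = 17
v_rel×d = (-1)·(19) − (-4)·(-2) = -27
since m = R²·17 − (-27)²:  R² = (729 + 2603) / 17 = 196
R = √196 = 14  ⇒  r_B = 14 − 7 = 7

rB=7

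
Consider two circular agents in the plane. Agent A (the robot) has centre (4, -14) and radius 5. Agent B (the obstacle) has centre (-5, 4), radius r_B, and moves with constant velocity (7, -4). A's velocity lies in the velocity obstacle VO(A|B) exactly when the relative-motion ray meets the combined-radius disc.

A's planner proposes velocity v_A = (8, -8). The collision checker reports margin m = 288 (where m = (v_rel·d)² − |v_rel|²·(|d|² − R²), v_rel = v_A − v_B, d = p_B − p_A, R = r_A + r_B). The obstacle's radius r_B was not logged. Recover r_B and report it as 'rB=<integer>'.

m = 288
d = (-9, 18);  v_rel = (1, -4),  |v_rel|² = 17
v_rel×d = (1)·(18) − (-4)·(-9) = -18
since m = R²·17 − (-18)²:  R² = (324 + 288) / 17 = 36
R = √36 = 6  ⇒  r_B = 6 − 5 = 1

rB=1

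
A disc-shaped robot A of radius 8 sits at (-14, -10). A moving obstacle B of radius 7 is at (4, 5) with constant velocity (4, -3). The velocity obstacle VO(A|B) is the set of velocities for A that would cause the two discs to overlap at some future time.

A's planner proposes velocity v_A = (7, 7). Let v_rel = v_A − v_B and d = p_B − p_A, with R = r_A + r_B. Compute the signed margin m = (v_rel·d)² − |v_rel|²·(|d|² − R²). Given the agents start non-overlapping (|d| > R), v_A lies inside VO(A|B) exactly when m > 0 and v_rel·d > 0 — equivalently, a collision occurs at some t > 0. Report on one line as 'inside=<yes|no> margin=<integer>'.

d = (18, 15),  |d|² = 549;  R = 8+7 = 15,  c = 549−15² = 324
v_rel = (3, 10),  |v_rel|² = 109;  v_rel·d = (3)·(18) + (10)·(15) = 204
109·t² − 408·t + 324 = 0  ⇒  m = 204² − 109·324 = 6300
m = 6300 > 0,  v_rel·d = 204 > 0  ⇒  inside

inside=yes margin=6300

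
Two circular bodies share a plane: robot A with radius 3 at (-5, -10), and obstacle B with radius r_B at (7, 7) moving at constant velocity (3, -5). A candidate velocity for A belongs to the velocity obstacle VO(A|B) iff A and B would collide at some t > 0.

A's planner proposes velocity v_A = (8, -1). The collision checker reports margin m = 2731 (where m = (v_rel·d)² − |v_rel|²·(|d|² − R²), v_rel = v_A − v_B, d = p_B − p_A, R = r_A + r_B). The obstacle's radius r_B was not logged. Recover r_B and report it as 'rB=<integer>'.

m = 2731
d = (12, 17);  v_rel = (5, 4),  |v_rel|² = 41
v_rel×d = (5)·(17) − (4)·(12) = 37
since m = R²·41 − 37²:  R² = (1369 + 2731) / 41 = 100
R = √100 = 10  ⇒  r_B = 10 − 3 = 7

rB=7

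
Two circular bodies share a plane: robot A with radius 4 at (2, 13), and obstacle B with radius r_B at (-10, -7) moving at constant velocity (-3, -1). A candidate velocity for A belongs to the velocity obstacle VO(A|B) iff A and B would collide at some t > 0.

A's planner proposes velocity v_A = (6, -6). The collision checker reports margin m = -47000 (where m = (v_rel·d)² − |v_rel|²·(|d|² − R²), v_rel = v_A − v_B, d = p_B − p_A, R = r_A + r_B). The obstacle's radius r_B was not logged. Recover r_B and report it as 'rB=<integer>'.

m = -47000
d = (-12, -20);  v_rel = (9, -5),  |v_rel|² = 106
v_rel×d = (9)·(-20) − (-5)·(-12) = -240
since m = R²·106 − (-240)²:  R² = (57600 + -47000) / 106 = 100
R = √100 = 10  ⇒  r_B = 10 − 4 = 6

rB=6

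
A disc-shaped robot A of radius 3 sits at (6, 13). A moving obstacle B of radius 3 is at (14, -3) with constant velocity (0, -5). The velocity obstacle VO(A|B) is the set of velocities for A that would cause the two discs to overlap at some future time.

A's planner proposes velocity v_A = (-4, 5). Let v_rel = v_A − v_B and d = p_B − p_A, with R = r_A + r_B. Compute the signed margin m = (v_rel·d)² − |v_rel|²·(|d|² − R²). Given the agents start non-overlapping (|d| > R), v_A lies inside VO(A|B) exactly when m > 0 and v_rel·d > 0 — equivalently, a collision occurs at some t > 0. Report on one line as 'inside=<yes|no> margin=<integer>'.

d = (8, -16),  |d|² = 320;  R = 3+3 = 6,  c = 320−6² = 284
v_rel = (-4, 10),  |v_rel|² = 116;  v_rel·d = (-4)·(8) + (10)·(-16) = -192
116·t² + 384·t + 284 = 0  ⇒  m = (-192)² − 116·284 = 3920
m = 3920 > 0,  v_rel·d = -192 < 0  ⇒  outside

inside=no margin=3920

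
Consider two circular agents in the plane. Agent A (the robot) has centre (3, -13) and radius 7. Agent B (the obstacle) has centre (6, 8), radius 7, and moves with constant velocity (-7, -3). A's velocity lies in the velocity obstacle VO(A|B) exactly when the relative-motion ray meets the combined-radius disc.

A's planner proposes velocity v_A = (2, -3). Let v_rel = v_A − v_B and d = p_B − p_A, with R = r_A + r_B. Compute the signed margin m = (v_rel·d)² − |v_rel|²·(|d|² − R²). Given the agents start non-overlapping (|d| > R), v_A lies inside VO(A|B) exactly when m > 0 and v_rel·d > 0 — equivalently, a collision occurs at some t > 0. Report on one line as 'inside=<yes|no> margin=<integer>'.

d = (3, 21),  |d|² = 450;  R = 7+7 = 14,  c = 450−14² = 254
v_rel = (9, 0),  |v_rel|² = 81;  v_rel·d = (9)·(3) + (0)·(21) = 27
81·t² − 54·t + 254 = 0  ⇒  m = 27² − 81·254 = -19845
m = -19845 < 0,  v_rel·d = 27 > 0  ⇒  outside

inside=no margin=-19845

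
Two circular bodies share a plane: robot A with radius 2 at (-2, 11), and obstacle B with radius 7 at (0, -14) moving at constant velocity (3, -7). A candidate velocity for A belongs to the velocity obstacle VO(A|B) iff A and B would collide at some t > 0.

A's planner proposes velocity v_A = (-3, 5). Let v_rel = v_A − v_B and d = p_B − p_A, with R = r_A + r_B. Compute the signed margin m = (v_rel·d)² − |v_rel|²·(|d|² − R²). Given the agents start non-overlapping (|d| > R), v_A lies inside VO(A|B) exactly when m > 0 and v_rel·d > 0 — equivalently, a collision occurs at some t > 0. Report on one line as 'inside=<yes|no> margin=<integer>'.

d = (2, -25),  |d|² = 629;  R = 2+7 = 9,  c = 629−9² = 548
v_rel = (-6, 12),  |v_rel|² = 180;  v_rel·d = (-6)·(2) + (12)·(-25) = -312
180·t² + 624·t + 548 = 0  ⇒  m = (-312)² − 180·548 = -1296
m = -1296 < 0,  v_rel·d = -312 < 0  ⇒  outside

inside=no margin=-1296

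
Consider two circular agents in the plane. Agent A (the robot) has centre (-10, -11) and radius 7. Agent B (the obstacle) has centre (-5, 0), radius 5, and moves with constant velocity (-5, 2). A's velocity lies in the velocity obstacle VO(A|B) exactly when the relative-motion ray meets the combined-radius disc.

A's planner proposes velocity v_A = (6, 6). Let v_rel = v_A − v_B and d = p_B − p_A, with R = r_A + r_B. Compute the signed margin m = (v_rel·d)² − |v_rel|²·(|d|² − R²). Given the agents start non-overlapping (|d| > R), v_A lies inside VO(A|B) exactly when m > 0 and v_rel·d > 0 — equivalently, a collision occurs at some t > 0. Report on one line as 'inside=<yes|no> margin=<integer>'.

d = (5, 11),  |d|² = 146;  R = 7+5 = 12,  c = 146−12² = 2
v_rel = (11, 4),  |v_rel|² = 137;  v_rel·d = (11)·(5) + (4)·(11) = 99
137·t² − 198·t + 2 = 0  ⇒  m = 99² − 137·2 = 9527
m = 9527 > 0,  v_rel·d = 99 > 0  ⇒  inside

inside=yes margin=9527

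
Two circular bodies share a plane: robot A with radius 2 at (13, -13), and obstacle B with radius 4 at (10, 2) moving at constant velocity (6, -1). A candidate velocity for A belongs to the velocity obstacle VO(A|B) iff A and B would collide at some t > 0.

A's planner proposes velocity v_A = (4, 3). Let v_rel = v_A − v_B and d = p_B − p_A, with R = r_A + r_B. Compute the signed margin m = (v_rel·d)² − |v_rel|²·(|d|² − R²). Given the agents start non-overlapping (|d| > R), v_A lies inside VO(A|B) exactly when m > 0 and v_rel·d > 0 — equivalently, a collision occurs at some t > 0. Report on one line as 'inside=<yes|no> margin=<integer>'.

d = (-3, 15),  |d|² = 234;  R = 2+4 = 6,  c = 234−6² = 198
v_rel = (-2, 4),  |v_rel|² = 20;  v_rel·d = (-2)·(-3) + (4)·(15) = 66
20·t² − 132·t + 198 = 0  ⇒  m = 66² − 20·198 = 396
m = 396 > 0,  v_rel·d = 66 > 0  ⇒  inside

inside=yes margin=396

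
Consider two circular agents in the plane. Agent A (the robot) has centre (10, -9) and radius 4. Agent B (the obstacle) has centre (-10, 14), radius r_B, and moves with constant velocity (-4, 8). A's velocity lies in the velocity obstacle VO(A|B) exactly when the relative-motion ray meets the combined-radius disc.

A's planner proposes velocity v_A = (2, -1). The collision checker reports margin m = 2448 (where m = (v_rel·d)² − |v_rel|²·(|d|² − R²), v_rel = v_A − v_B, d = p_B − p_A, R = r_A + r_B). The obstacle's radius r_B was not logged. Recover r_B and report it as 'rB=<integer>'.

m = 2448
d = (-20, 23);  v_rel = (6, -9),  |v_rel|² = 117
v_rel×d = (6)·(23) − (-9)·(-20) = -42
since m = R²·117 − (-42)²:  R² = (1764 + 2448) / 117 = 36
R = √36 = 6  ⇒  r_B = 6 − 4 = 2

rB=2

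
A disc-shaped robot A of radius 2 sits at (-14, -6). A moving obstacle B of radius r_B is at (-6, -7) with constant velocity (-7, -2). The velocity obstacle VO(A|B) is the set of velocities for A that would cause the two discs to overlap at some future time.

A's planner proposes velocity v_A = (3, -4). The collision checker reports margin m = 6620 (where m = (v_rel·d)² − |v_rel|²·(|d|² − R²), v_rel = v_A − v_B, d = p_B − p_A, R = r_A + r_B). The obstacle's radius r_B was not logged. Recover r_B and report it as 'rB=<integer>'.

m = 6620
d = (8, -1);  v_rel = (10, -2),  |v_rel|² = 104
v_rel×d = (10)·(-1) − (-2)·(8) = 6
since m = R²·104 − 6²:  R² = (36 + 6620) / 104 = 64
R = √64 = 8  ⇒  r_B = 8 − 2 = 6

rB=6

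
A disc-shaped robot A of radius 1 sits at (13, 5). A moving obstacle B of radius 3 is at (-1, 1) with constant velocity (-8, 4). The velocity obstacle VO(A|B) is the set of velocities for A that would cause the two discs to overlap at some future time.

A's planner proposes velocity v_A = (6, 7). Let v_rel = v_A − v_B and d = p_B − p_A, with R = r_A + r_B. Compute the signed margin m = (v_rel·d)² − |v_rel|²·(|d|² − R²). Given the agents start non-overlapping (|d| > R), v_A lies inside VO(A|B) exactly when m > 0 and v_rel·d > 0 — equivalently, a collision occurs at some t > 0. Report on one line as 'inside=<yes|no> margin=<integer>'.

d = (-14, -4),  |d|² = 212;  R = 1+3 = 4,  c = 212−4² = 196
v_rel = (14, 3),  |v_rel|² = 205;  v_rel·d = (14)·(-14) + (3)·(-4) = -208
205·t² + 416·t + 196 = 0  ⇒  m = (-208)² − 205·196 = 3084
m = 3084 > 0,  v_rel·d = -208 < 0  ⇒  outside

inside=no margin=3084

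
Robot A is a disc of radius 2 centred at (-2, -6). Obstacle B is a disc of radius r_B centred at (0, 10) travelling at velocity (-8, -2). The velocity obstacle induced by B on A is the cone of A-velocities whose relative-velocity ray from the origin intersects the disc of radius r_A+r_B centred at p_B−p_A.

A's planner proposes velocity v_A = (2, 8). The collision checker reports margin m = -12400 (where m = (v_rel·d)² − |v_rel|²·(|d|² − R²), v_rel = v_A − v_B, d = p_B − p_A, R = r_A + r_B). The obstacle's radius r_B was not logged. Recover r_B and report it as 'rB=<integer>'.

m = -12400
d = (2, 16);  v_rel = (10, 10),  |v_rel|² = 200
v_rel×d = (10)·(16) − (10)·(2) = 140
since m = R²·200 − 140²:  R² = (19600 + -12400) / 200 = 36
R = √36 = 6  ⇒  r_B = 6 − 2 = 4

rB=4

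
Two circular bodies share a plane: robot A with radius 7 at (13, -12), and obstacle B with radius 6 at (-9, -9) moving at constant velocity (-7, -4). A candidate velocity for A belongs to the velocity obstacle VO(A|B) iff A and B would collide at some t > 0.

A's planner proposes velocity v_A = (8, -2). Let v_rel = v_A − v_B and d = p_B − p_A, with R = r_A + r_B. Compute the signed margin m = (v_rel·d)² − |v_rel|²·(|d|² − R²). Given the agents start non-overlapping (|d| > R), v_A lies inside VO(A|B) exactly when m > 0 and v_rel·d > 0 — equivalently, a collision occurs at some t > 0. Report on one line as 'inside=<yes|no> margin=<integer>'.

d = (-22, 3),  |d|² = 493;  R = 7+6 = 13,  c = 493−13² = 324
v_rel = (15, 2),  |v_rel|² = 229;  v_rel·d = (15)·(-22) + (2)·(3) = -324
229·t² + 648·t + 324 = 0  ⇒  m = (-324)² − 229·324 = 30780
m = 30780 > 0,  v_rel·d = -324 < 0  ⇒  outside

inside=no margin=30780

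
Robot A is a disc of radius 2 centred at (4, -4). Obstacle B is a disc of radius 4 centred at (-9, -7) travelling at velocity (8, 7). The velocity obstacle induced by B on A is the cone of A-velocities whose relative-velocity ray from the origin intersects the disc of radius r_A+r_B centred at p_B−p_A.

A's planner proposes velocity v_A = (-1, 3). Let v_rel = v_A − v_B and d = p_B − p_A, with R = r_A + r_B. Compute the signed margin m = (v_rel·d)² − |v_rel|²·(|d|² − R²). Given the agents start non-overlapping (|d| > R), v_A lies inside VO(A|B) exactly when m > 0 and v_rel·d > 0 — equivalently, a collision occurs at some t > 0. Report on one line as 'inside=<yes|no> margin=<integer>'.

d = (-13, -3),  |d|² = 178;  R = 2+4 = 6,  c = 178−6² = 142
v_rel = (-9, -4),  |v_rel|² = 97;  v_rel·d = (-9)·(-13) + (-4)·(-3) = 129
97·t² − 258·t + 142 = 0  ⇒  m = 129² − 97·142 = 2867
m = 2867 > 0,  v_rel·d = 129 > 0  ⇒  inside

inside=yes margin=2867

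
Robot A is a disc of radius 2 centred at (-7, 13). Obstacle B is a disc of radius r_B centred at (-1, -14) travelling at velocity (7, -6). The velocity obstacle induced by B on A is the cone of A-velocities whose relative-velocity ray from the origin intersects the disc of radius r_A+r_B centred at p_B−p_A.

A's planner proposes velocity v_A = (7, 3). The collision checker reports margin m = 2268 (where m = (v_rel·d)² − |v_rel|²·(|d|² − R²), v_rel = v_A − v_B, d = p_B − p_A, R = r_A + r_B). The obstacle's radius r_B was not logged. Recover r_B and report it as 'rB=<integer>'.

m = 2268
d = (6, -27);  v_rel = (0, 9),  |v_rel|² = 81
v_rel×d = (0)·(-27) − (9)·(6) = -54
since m = R²·81 − (-54)²:  R² = (2916 + 2268) / 81 = 64
R = √64 = 8  ⇒  r_B = 8 − 2 = 6

rB=6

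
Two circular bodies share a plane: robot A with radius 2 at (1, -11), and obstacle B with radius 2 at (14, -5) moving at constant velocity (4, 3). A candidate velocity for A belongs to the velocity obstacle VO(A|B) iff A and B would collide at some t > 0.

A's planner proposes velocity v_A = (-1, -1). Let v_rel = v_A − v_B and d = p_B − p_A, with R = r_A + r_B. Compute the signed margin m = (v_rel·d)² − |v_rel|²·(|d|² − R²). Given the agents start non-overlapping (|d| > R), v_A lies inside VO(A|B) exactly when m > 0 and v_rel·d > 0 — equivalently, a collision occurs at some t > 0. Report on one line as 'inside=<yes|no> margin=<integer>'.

d = (13, 6),  |d|² = 205;  R = 2+2 = 4,  c = 205−4² = 189
v_rel = (-5, -4),  |v_rel|² = 41;  v_rel·d = (-5)·(13) + (-4)·(6) = -89
41·t² + 178·t + 189 = 0  ⇒  m = (-89)² − 41·189 = 172
m = 172 > 0,  v_rel·d = -89 < 0  ⇒  outside

inside=no margin=172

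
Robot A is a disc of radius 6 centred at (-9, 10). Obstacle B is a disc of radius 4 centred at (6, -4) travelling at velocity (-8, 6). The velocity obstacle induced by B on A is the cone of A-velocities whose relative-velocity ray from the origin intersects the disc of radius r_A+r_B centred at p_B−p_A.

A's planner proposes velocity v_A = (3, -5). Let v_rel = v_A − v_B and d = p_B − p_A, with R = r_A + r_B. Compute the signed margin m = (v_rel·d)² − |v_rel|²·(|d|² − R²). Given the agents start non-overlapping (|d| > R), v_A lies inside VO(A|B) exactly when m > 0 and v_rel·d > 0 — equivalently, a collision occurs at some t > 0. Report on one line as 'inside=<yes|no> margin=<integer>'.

d = (15, -14),  |d|² = 421;  R = 6+4 = 10,  c = 421−10² = 321
v_rel = (11, -11),  |v_rel|² = 242;  v_rel·d = (11)·(15) + (-11)·(-14) = 319
242·t² − 638·t + 321 = 0  ⇒  m = 319² − 242·321 = 24079
m = 24079 > 0,  v_rel·d = 319 > 0  ⇒  inside

inside=yes margin=24079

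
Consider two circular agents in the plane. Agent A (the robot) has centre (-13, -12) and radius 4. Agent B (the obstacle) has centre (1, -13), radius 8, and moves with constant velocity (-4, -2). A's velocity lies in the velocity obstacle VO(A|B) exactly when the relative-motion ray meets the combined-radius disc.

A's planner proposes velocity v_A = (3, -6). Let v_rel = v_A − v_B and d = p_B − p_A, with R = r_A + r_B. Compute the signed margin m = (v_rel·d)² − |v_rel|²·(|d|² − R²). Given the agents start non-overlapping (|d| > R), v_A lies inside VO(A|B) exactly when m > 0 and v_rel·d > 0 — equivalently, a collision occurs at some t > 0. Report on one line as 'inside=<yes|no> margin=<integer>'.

d = (14, -1),  |d|² = 197;  R = 4+8 = 12,  c = 197−12² = 53
v_rel = (7, -4),  |v_rel|² = 65;  v_rel·d = (7)·(14) + (-4)·(-1) = 102
65·t² − 204·t + 53 = 0  ⇒  m = 102² − 65·53 = 6959
m = 6959 > 0,  v_rel·d = 102 > 0  ⇒  inside

inside=yes margin=6959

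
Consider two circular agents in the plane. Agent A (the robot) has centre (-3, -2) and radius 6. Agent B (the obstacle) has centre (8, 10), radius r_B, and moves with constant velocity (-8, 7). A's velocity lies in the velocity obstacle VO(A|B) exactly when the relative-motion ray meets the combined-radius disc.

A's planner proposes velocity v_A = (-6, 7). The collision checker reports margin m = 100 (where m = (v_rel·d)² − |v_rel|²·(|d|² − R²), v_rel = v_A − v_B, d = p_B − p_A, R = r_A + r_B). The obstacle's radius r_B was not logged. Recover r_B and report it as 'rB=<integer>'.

m = 100
d = (11, 12);  v_rel = (2, 0),  |v_rel|² = 4
v_rel×d = (2)·(12) − (0)·(11) = 24
since m = R²·4 − 24²:  R² = (576 + 100) / 4 = 169
R = √169 = 13  ⇒  r_B = 13 − 6 = 7

rB=7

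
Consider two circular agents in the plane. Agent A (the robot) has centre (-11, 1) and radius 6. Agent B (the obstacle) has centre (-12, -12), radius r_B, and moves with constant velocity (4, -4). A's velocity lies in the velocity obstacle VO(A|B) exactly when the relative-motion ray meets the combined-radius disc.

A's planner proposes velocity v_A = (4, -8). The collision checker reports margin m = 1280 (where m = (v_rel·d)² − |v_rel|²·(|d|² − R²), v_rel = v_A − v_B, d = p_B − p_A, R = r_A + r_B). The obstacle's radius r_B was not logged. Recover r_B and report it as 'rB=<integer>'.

m = 1280
d = (-1, -13);  v_rel = (0, -4),  |v_rel|² = 16
v_rel×d = (0)·(-13) − (-4)·(-1) = -4
since m = R²·16 − (-4)²:  R² = (16 + 1280) / 16 = 81
R = √81 = 9  ⇒  r_B = 9 − 6 = 3

rB=3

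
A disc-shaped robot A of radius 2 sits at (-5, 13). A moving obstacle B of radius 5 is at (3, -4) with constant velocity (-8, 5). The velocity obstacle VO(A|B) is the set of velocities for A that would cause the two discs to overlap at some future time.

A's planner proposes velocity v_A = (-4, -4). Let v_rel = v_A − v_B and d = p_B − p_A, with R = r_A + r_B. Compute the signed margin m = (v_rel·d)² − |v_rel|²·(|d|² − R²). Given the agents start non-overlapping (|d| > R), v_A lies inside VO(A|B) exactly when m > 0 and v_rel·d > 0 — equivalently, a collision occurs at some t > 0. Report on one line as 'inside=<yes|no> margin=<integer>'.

d = (8, -17),  |d|² = 353;  R = 2+5 = 7,  c = 353−7² = 304
v_rel = (4, -9),  |v_rel|² = 97;  v_rel·d = (4)·(8) + (-9)·(-17) = 185
97·t² − 370·t + 304 = 0  ⇒  m = 185² − 97·304 = 4737
m = 4737 > 0,  v_rel·d = 185 > 0  ⇒  inside

inside=yes margin=4737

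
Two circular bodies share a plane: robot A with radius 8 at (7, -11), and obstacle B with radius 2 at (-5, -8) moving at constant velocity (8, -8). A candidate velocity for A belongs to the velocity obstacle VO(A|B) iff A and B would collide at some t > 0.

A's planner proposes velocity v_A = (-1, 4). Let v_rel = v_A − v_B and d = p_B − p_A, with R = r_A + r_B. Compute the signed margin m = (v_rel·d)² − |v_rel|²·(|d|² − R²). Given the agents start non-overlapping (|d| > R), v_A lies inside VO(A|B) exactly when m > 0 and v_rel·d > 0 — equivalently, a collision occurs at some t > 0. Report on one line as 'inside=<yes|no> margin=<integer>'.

d = (-12, 3),  |d|² = 153;  R = 8+2 = 10,  c = 153−10² = 53
v_rel = (-9, 12),  |v_rel|² = 225;  v_rel·d = (-9)·(-12) + (12)·(3) = 144
225·t² − 288·t + 53 = 0  ⇒  m = 144² − 225·53 = 8811
m = 8811 > 0,  v_rel·d = 144 > 0  ⇒  inside

inside=yes margin=8811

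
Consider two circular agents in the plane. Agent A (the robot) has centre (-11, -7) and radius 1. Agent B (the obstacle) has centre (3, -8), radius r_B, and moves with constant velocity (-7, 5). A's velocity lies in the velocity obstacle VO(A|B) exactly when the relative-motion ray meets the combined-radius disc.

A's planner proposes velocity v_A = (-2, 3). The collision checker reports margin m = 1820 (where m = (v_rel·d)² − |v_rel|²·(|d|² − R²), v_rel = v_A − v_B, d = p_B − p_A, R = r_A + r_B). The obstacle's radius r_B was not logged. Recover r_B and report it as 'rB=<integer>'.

m = 1820
d = (14, -1);  v_rel = (5, -2),  |v_rel|² = 29
v_rel×d = (5)·(-1) − (-2)·(14) = 23
since m = R²·29 − 23²:  R² = (529 + 1820) / 29 = 81
R = √81 = 9  ⇒  r_B = 9 − 1 = 8

rB=8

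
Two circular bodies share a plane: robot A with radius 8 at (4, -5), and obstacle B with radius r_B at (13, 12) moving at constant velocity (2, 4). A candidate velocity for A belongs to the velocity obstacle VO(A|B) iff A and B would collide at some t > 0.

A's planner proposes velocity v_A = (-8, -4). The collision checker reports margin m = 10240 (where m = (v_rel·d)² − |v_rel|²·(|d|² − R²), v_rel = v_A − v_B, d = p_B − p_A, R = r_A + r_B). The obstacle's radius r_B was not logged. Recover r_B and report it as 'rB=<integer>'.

m = 10240
d = (9, 17);  v_rel = (-10, -8),  |v_rel|² = 164
v_rel×d = (-10)·(17) − (-8)·(9) = -98
since m = R²·164 − (-98)²:  R² = (9604 + 10240) / 164 = 121
R = √121 = 11  ⇒  r_B = 11 − 8 = 3

rB=3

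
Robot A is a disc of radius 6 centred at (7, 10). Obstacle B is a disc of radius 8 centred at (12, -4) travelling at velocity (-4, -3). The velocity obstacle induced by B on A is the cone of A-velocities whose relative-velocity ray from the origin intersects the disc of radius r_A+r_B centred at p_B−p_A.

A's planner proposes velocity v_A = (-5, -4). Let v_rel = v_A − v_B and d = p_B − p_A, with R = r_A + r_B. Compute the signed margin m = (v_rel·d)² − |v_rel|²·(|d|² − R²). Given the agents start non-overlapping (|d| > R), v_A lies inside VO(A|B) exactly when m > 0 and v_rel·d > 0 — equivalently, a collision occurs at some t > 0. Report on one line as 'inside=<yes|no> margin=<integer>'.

d = (5, -14),  |d|² = 221;  R = 6+8 = 14,  c = 221−14² = 25
v_rel = (-1, -1),  |v_rel|² = 2;  v_rel·d = (-1)·(5) + (-1)·(-14) = 9
2·t² − 18·t + 25 = 0  ⇒  m = 9² − 2·25 = 31
m = 31 > 0,  v_rel·d = 9 > 0  ⇒  inside

inside=yes margin=31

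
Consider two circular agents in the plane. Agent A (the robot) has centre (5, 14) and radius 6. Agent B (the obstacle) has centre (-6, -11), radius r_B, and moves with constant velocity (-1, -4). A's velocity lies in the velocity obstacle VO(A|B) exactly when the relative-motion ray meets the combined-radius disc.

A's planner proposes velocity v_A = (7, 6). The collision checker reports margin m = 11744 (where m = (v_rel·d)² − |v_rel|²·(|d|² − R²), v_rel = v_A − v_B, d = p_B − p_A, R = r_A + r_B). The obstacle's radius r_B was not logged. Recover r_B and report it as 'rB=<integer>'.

m = 11744
d = (-11, -25);  v_rel = (8, 10),  |v_rel|² = 164
v_rel×d = (8)·(-25) − (10)·(-11) = -90
since m = R²·164 − (-90)²:  R² = (8100 + 11744) / 164 = 121
R = √121 = 11  ⇒  r_B = 11 − 6 = 5

rB=5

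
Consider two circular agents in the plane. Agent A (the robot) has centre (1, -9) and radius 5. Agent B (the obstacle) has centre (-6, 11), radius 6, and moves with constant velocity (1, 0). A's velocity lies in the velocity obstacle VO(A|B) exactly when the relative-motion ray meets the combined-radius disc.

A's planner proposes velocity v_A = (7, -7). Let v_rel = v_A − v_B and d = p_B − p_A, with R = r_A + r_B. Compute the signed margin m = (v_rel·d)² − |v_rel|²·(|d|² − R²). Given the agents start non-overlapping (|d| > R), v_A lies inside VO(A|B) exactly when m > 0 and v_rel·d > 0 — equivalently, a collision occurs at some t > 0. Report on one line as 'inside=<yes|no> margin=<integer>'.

d = (-7, 20),  |d|² = 449;  R = 5+6 = 11,  c = 449−11² = 328
v_rel = (6, -7),  |v_rel|² = 85;  v_rel·d = (6)·(-7) + (-7)·(20) = -182
85·t² + 364·t + 328 = 0  ⇒  m = (-182)² − 85·328 = 5244
m = 5244 > 0,  v_rel·d = -182 < 0  ⇒  outside

inside=no margin=5244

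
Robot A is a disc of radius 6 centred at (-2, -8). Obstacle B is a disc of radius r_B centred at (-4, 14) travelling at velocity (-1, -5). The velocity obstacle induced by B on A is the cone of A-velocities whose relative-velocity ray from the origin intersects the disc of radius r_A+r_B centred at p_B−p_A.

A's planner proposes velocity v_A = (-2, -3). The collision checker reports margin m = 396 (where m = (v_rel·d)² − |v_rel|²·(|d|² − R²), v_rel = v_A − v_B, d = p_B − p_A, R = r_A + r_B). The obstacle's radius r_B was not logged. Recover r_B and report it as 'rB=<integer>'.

m = 396
d = (-2, 22);  v_rel = (-1, 2),  |v_rel|² = 5
v_rel×d = (-1)·(22) − (2)·(-2) = -18
since m = R²·5 − (-18)²:  R² = (324 + 396) / 5 = 144
R = √144 = 12  ⇒  r_B = 12 − 6 = 6

rB=6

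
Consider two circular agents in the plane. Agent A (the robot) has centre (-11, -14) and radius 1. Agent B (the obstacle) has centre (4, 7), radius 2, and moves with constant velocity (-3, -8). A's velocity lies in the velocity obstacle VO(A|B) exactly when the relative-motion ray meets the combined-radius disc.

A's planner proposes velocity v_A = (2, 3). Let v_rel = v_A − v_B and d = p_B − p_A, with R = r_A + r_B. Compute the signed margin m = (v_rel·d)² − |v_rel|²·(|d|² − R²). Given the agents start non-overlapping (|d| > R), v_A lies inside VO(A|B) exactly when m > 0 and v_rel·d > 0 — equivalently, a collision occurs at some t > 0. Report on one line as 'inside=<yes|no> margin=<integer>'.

d = (15, 21),  |d|² = 666;  R = 1+2 = 3,  c = 666−3² = 657
v_rel = (5, 11),  |v_rel|² = 146;  v_rel·d = (5)·(15) + (11)·(21) = 306
146·t² − 612·t + 657 = 0  ⇒  m = 306² − 146·657 = -2286
m = -2286 < 0,  v_rel·d = 306 > 0  ⇒  outside

inside=no margin=-2286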